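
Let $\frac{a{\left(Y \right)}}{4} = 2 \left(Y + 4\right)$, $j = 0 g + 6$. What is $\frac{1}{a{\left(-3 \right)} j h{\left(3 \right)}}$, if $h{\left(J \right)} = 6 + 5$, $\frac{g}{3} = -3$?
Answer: $\frac{1}{528} \approx 0.0018939$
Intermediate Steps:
$g = -9$ ($g = 3 \left(-3\right) = -9$)
$j = 6$ ($j = 0 \left(-9\right) + 6 = 0 + 6 = 6$)
$a{\left(Y \right)} = 32 + 8 Y$ ($a{\left(Y \right)} = 4 \cdot 2 \left(Y + 4\right) = 4 \cdot 2 \left(4 + Y\right) = 4 \left(8 + 2 Y\right) = 32 + 8 Y$)
$h{\left(J \right)} = 11$
$\frac{1}{a{\left(-3 \right)} j h{\left(3 \right)}} = \frac{1}{\left(32 + 8 \left(-3\right)\right) 6 \cdot 11} = \frac{1}{\left(32 - 24\right) 6 \cdot 11} = \frac{1}{8 \cdot 6 \cdot 11} = \frac{1}{48 \cdot 11} = \frac{1}{528}$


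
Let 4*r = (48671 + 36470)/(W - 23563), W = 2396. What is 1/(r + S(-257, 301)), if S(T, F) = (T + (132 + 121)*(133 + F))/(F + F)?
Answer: 25485068/4611850589 ≈ 0.0055260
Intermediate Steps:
S(T, F) = (33649 + T + 253*F)/(2*F) (S(T, F) = (T + 253*(133 + F))/((2*F)) = (T + (33649 + 253*F))*(1/(2*F)) = (33649 + T + 253*F)*(1/(2*F)) = (33649 + T + 253*F)/(2*F))
r = -85141/84668 (r = ((48671 + 36470)/(2396 - 23563))/4 = (85141/(-21167))/4 = (85141*(-1/21167))/4 = (¼)*(-85141/21167) = -85141/84668 ≈ -1.0056)
1/(r + S(-257, 301)) = 1/(-85141/84668 + (½)*(33649 - 257 + 253*301)/301) = 1/(-85141/84668 + (½)*(1/301)*(33649 - 257 + 76153)) = 1/(-85141/84668 + (½)*(1/301)*109545) = 1/(-85141/84668 + 109545/602) = 1/(4611850589/25485068) = 25485068/4611850589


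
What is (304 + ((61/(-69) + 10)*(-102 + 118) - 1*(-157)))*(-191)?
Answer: -7997743/69 ≈ -1.1591e+5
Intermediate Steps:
(304 + ((61/(-69) + 10)*(-102 + 118) - 1*(-157)))*(-191) = (304 + ((61*(-1/69) + 10)*16 + 157))*(-191) = (304 + ((-61/69 + 10)*16 + 157))*(-191) = (304 + ((629/69)*16 + 157))*(-191) = (304 + (10064/69 + 157))*(-191) = (304 + 20897/69)*(-191) = (41873/69)*(-191) = -7997743/69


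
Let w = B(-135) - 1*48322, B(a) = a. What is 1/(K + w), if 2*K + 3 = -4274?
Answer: -2/101191 ≈ -1.9765e-5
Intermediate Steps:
K = -4277/2 (K = -3/2 + (½)*(-4274) = -3/2 - 2137 = -4277/2 ≈ -2138.5)
w = -48457 (w = -135 - 1*48322 = -135 - 48322 = -48457)
1/(K + w) = 1/(-4277/2 - 48457) = 1/(-101191/2) = -2/101191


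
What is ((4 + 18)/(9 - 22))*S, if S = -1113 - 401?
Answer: 33308/13 ≈ 2562.2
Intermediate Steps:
S = -1514
((4 + 18)/(9 - 22))*S = ((4 + 18)/(9 - 22))*(-1514) = (22/(-13))*(-1514) = (22*(-1/13))*(-1514) = -22/13*(-1514) = 33308/13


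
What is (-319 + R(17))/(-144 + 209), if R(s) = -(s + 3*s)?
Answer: -387/65 ≈ -5.9538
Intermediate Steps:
R(s) = -4*s
(-319 + R(17))/(-144 + 209) = (-319 - 4*17)/(-144 + 209) = (-319 - 68)/65 = -387*1/65 = -387/65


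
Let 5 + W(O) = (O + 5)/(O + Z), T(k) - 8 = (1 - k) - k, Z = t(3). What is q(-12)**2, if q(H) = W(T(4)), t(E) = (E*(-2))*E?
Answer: 8281/289 ≈ 28.654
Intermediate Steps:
t(E) = -2*E**2 (t(E) = (-2*E)*E = -2*E**2)
Z = -18 (Z = -2*3**2 = -2*9 = -18)
T(k) = 9 - 2*k (T(k) = 8 + ((1 - k) - k) = 8 + (1 - 2*k) = 9 - 2*k)
W(O) = -5 + (5 + O)/(-18 + O) (W(O) = -5 + (O + 5)/(O - 18) = -5 + (5 + O)/(-18 + O))
q(H) = -91/17 (q(H) = (95 - 4*(9 - 2*4))/(-18 + (9 - 2*4)) = (95 - 4*(9 - 8))/(-18 + (9 - 8)) = (95 - 4*1)/(-18 + 1) = (95 - 4)/(-17) = -1/17*91 = -91/17)
q(-12)**2 = (-91/17)**2 = 8281/289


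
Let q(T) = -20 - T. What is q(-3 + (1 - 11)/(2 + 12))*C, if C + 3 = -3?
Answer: 684/7 ≈ 97.714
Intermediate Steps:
C = -6 (C = -3 - 3 = -6)
q(-3 + (1 - 11)/(2 + 12))*C = (-20 - (-3 + (1 - 11)/(2 + 12)))*(-6) = (-20 - (-3 - 10/14))*(-6) = (-20 - (-3 - 10*1/14))*(-6) = (-20 - (-3 - 5/7))*(-6) = (-20 - 1*(-26/7))*(-6) = (-20 + 26/7)*(-6) = -114/7*(-6) = 684/7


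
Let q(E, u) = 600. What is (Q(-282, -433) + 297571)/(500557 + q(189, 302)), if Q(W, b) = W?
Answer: 297289/501157 ≈ 0.59321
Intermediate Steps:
(Q(-282, -433) + 297571)/(500557 + q(189, 302)) = (-282 + 297571)/(500557 + 600) = 297289/501157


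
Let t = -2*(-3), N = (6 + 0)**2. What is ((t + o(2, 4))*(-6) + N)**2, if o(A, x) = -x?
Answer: 576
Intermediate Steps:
N = 36 (N = 6**2 = 36)
t = 6
((t + o(2, 4))*(-6) + N)**2 = ((6 - 1*4)*(-6) + 36)**2 = ((6 - 4)*(-6) + 36)**2 = (2*(-6) + 36)**2 = (-12 + 36)**2 = 24**2 = 576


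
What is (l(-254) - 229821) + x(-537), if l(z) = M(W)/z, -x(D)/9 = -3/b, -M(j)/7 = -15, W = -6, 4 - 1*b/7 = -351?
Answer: -145060971057/631190 ≈ -2.2982e+5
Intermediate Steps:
b = 2485 (b = 28 - 7*(-351) = 28 + 2457 = 2485)
M(j) = 105 (M(j) = -7*(-15) = 105)
x(D) = 27/2485 (x(D) = -(-27)/2485 = -9*(-3/2485) = 27/2485)
l(z) = 105/z
(l(-254) - 229821) + x(-537) = (105/(-254) - 229821) + 27/2485 = (105*(-1/254) - 229821) + 27/2485 = (-105/254 - 229821) + 27/2485 = -58374639/254 + 27/2485 = -145060971057/631190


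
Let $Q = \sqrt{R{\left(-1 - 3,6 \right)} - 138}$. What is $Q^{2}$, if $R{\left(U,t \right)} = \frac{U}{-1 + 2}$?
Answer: $-142$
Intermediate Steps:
$R{\left(U,t \right)} = U$ ($R{\left(U,t \right)} = \frac{U}{1} = U 1 = U$)
$Q = i \sqrt{142}$ ($Q = \sqrt{\left(-1 - 3\right) - 138} = \sqrt{-4 - 138} = \sqrt{-142} = i \sqrt{142} \approx 11.916 i$)
$Q^{2} = \left(i \sqrt{142}\right)^{2} = -142$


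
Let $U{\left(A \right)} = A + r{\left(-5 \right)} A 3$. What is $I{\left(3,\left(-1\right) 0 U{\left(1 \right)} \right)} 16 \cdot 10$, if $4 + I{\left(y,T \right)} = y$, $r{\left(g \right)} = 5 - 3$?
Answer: $-160$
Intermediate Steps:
$r{\left(g \right)} = 2$
$U{\left(A \right)} = 7 A$ ($U{\left(A \right)} = A + 2 A 3 = A + 6 A = 7 A$)
$I{\left(y,T \right)} = -4 + y$
$I{\left(3,\left(-1\right) 0 U{\left(1 \right)} \right)} 16 \cdot 10 = \left(-4 + 3\right) 16 \cdot 10 = \left(-1\right) 16 \cdot 10 = \left(-16\right) 10 = -160$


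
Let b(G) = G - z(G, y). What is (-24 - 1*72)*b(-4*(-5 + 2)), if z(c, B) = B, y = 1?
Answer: -1056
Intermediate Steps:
b(G) = -1 + G (b(G) = G - 1*1 = G - 1 = -1 + G)
(-24 - 1*72)*b(-4*(-5 + 2)) = (-24 - 1*72)*(-1 - 4*(-5 + 2)) = (-24 - 72)*(-1 - 4*(-3)) = -96*(-1 + 12) = -96*11 = -1056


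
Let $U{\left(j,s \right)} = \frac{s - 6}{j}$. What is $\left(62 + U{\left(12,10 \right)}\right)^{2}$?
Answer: $\frac{34969}{9} \approx 3885.4$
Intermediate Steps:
$U{\left(j,s \right)} = \frac{-6 + s}{j}$
$\left(62 + U{\left(12,10 \right)}\right)^{2} = \left(62 + \frac{-6 + 10}{12}\right)^{2} = \left(62 + \frac{1}{12} \cdot 4\right)^{2} = \left(62 + \frac{1}{3}\right)^{2} = \left(\frac{187}{3}\right)^{2} = \frac{34969}{9}$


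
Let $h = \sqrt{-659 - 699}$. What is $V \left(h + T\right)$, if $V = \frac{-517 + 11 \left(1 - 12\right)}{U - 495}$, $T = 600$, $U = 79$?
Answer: $\frac{23925}{26} + \frac{319 i \sqrt{1358}}{208} \approx 920.19 + 56.517 i$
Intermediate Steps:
$V = \frac{319}{208}$ ($V = \frac{-517 + 11 \left(1 - 12\right)}{79 - 495} = \frac{-517 + 11 \left(-11\right)}{-416} = \left(-517 - 121\right) \left(- \frac{1}{416}\right) = \left(-638\right) \left(- \frac{1}{416}\right) = \frac{319}{208} \approx 1.5337$)
$h = i \sqrt{1358}$ ($h = \sqrt{-1358} = i \sqrt{1358} \approx 36.851 i$)
$V \left(h + T\right) = \frac{319 \left(i \sqrt{1358} + 600\right)}{208} = \frac{319 \left(600 + i \sqrt{1358}\right)}{208} = \frac{23925}{26} + \frac{319 i \sqrt{1358}}{208}$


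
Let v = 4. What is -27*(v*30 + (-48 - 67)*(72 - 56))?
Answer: 46440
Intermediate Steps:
-27*(v*30 + (-48 - 67)*(72 - 56)) = -27*(4*30 + (-48 - 67)*(72 - 56)) = -27*(120 - 115*16) = -27*(120 - 1840) = -27*(-1720) = 46440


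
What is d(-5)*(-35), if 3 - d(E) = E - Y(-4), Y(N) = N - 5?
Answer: 35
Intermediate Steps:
Y(N) = -5 + N
d(E) = -6 - E (d(E) = 3 - (E - (-5 - 4)) = 3 - (E - 1*(-9)) = 3 - (E + 9) = 3 - (9 + E) = 3 + (-9 - E) = -6 - E)
d(-5)*(-35) = (-6 - 1*(-5))*(-35) = (-6 + 5)*(-35) = -1*(-35) = 35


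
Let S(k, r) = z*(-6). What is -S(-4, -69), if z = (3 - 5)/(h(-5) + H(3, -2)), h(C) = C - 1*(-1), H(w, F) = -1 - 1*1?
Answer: 2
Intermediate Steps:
H(w, F) = -2 (H(w, F) = -1 - 1 = -2)
h(C) = 1 + C (h(C) = C + 1 = 1 + C)
z = ⅓ (z = (3 - 5)/((1 - 5) - 2) = -2/(-4 - 2) = -2/(-6) = -2*(-⅙) = ⅓ ≈ 0.33333)
S(k, r) = -2 (S(k, r) = (⅓)*(-6) = -2)
-S(-4, -69) = -1*(-2) = 2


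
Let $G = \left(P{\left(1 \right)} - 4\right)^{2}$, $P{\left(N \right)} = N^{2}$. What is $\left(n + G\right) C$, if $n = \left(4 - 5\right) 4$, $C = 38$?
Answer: $190$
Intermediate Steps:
$G = 9$ ($G = \left(1^{2} - 4\right)^{2} = \left(1 - 4\right)^{2} = \left(-3\right)^{2} = 9$)
$n = -4$ ($n = \left(-1\right) 4 = -4$)
$\left(n + G\right) C = \left(-4 + 9\right) 38 = 5 \cdot 38 = 190$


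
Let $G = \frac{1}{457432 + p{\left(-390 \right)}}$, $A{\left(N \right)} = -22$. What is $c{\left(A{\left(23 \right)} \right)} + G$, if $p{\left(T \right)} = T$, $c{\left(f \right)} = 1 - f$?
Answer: $\frac{10511967}{457042} \approx 23.0$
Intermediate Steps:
$G = \frac{1}{457042}$ ($G = \frac{1}{457432 - 390} = \frac{1}{457042} \approx 2.188 \cdot 10^{-6}$)
$c{\left(A{\left(23 \right)} \right)} + G = \left(1 - -22\right) + \frac{1}{457042} = \left(1 + 22\right) + \frac{1}{457042} = 23 + \frac{1}{457042} = \frac{10511967}{457042}$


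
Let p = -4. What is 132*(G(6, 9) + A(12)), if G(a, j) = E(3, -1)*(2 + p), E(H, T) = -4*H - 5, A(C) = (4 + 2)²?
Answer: 9240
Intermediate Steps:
A(C) = 36 (A(C) = 6² = 36)
E(H, T) = -5 - 4*H
G(a, j) = 34 (G(a, j) = (-5 - 4*3)*(2 - 4) = (-5 - 12)*(-2) = -17*(-2) = 34)
132*(G(6, 9) + A(12)) = 132*(34 + 36) = 132*70 = 9240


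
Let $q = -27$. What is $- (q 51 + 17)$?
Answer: $1360$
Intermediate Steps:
$- (q 51 + 17) = - (\left(-27\right) 51 + 17) = - (-1377 + 17) = \left(-1\right) \left(-1360\right) = 1360$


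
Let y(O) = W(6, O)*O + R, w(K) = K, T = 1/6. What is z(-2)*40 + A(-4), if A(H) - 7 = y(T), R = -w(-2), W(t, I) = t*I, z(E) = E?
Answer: -425/6 ≈ -70.833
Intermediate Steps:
W(t, I) = I*t
T = ⅙ ≈ 0.16667
R = 2 (R = -1*(-2) = 2)
y(O) = 2 + 6*O² (y(O) = (O*6)*O + 2 = (6*O)*O + 2 = 6*O² + 2 = 2 + 6*O²)
A(H) = 55/6 (A(H) = 7 + (2 + 6*(⅙)²) = 7 + (2 + 6*(1/36)) = 7 + (2 + ⅙) = 7 + 13/6 = 55/6)
z(-2)*40 + A(-4) = -2*40 + 55/6 = -80 + 55/6 = -425/6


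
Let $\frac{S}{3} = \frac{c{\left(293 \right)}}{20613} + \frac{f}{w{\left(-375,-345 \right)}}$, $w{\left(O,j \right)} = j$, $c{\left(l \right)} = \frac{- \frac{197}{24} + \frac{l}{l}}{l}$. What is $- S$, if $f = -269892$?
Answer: $- \frac{13040337197929}{5556440280} \approx -2346.9$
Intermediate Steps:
$c{\left(l \right)} = - \frac{173}{24 l}$ ($c{\left(l \right)} = \frac{\left(-197\right) \frac{1}{24} + 1}{l} = \frac{- \frac{197}{24} + 1}{l} = - \frac{173}{24 l}$)
$S = \frac{13040337197929}{5556440280}$ ($S = 3 \left(\frac{\left(- \frac{173}{24}\right) \frac{1}{293}}{20613} - \frac{269892}{-345}\right) = 3 \left(\left(- \frac{173}{24}\right) \frac{1}{293} \cdot \frac{1}{20613} - - \frac{89964}{115}\right) = 3 \left(\left(- \frac{173}{7032}\right) \frac{1}{20613} + \frac{89964}{115}\right) = 3 \left(- \frac{173}{144950616} + \frac{89964}{115}\right) = 3 \cdot \frac{13040337197929}{16669320840} = \frac{13040337197929}{5556440280} \approx 2346.9$)
$- S = \left(-1\right) \frac{13040337197929}{5556440280} = - \frac{13040337197929}{5556440280}$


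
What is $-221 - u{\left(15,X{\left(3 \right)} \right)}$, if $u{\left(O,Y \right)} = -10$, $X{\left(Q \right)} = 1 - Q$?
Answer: $-211$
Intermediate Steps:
$-221 - u{\left(15,X{\left(3 \right)} \right)} = -221 - -10 = -221 + 10 = -211$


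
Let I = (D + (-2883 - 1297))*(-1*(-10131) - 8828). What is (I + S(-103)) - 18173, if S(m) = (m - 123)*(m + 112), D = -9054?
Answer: -17264109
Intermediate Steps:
S(m) = (-123 + m)*(112 + m)
I = -17243902 (I = (-9054 + (-2883 - 1297))*(-1*(-10131) - 8828) = (-9054 - 4180)*(10131 - 8828) = -13234*1303 = -17243902)
(I + S(-103)) - 18173 = (-17243902 + (-13776 + (-103)**2 - 11*(-103))) - 18173 = (-17243902 + (-13776 + 10609 + 1133)) - 18173 = (-17243902 - 2034) - 18173 = -17245936 - 18173 = -17264109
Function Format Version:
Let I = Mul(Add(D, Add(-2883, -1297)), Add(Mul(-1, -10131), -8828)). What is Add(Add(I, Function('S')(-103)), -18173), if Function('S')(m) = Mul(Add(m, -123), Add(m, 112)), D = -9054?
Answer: -17264109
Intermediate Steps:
Function('S')(m) = Mul(Add(-123, m), Add(112, m))
I = -17243902 (I = Mul(Add(-9054, Add(-2883, -1297)), Add(Mul(-1, -10131), -8828)) = Mul(Add(-9054, -4180), Add(10131, -8828)) = Mul(-13234, 1303) = -17243902)
Add(Add(I, Function('S')(-103)), -18173) = Add(Add(-17243902, Add(-13776, Pow(-103, 2), Mul(-11, -103))), -18173) = Add(Add(-17243902, Add(-13776, 10609, 1133)), -18173) = Add(Add(-17243902, -2034), -18173) = Add(-17245936, -18173) = -17264109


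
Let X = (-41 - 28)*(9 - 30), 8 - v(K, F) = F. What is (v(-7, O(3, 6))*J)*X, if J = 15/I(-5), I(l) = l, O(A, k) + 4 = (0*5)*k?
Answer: -52164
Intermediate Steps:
O(A, k) = -4 (O(A, k) = -4 + (0*5)*k = -4 + 0*k = -4 + 0 = -4)
v(K, F) = 8 - F
X = 1449 (X = -69*(-21) = 1449)
J = -3 (J = 15/(-5) = 15*(-1/5) = -3)
(v(-7, O(3, 6))*J)*X = ((8 - 1*(-4))*(-3))*1449 = ((8 + 4)*(-3))*1449 = (12*(-3))*1449 = -36*1449 = -52164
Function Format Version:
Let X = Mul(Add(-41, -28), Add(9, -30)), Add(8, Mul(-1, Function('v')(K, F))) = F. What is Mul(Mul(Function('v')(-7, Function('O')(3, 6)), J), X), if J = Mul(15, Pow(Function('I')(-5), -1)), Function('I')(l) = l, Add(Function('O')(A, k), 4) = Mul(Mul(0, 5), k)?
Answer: -52164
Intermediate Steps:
Function('O')(A, k) = -4 (Function('O')(A, k) = Add(-4, Mul(Mul(0, 5), k)) = Add(-4, Mul(0, k)) = Add(-4, 0) = -4)
Function('v')(K, F) = Add(8, Mul(-1, F))
X = 1449 (X = Mul(-69, -21) = 1449)
J = -3 (J = Mul(15, Pow(-5, -1)) = Mul(15, Rational(-1, 5)) = -3)
Mul(Mul(Function('v')(-7, Function('O')(3, 6)), J), X) = Mul(Mul(Add(8, Mul(-1, -4)), -3), 1449) = Mul(Mul(Add(8, 4), -3), 1449) = Mul(Mul(12, -3), 1449) = Mul(-36, 1449) = -52164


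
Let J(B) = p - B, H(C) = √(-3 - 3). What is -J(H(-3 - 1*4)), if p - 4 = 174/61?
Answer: -418/61 + I*√6 ≈ -6.8525 + 2.4495*I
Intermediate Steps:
p = 418/61 (p = 4 + 174/61 = 418/61 ≈ 6.8525)
H(C) = I*√6 (H(C) = √(-6) = I*√6)
J(B) = 418/61 - B
-J(H(-3 - 1*4)) = -(418/61 - I*√6) = -418/61 + I*√6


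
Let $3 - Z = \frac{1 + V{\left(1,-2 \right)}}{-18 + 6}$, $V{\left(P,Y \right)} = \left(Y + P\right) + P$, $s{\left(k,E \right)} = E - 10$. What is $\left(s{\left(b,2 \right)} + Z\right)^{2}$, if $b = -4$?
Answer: $\frac{3481}{144} \approx 24.174$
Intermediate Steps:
$s{\left(k,E \right)} = -10 + E$ ($s{\left(k,E \right)} = E - 10 = -10 + E$)
$V{\left(P,Y \right)} = Y + 2 P$ ($V{\left(P,Y \right)} = \left(P + Y\right) + P = Y + 2 P$)
$Z = \frac{37}{12}$ ($Z = 3 - \frac{1 + \left(-2 + 2 \cdot 1\right)}{-18 + 6} = 3 - \frac{1 + \left(-2 + 2\right)}{-12} = 3 - \left(1 + 0\right) \left(- \frac{1}{12}\right) = 3 - 1 \left(- \frac{1}{12}\right) = 3 - - \frac{1}{12} = 3 + \frac{1}{12} = \frac{37}{12} \approx 3.0833$)
$\left(s{\left(b,2 \right)} + Z\right)^{2} = \left(\left(-10 + 2\right) + \frac{37}{12}\right)^{2} = \left(-8 + \frac{37}{12}\right)^{2} = \left(- \frac{59}{12}\right)^{2} = \frac{3481}{144}$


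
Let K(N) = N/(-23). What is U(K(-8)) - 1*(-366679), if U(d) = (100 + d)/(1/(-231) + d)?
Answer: 669722323/1825 ≈ 3.6697e+5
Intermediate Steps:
K(N) = -N/23 (K(N) = N*(-1/23) = -N/23)
U(d) = (100 + d)/(-1/231 + d)
U(K(-8)) - 1*(-366679) = 231*(100 - 1/23*(-8))/(-1 + 231*(-1/23*(-8))) - 1*(-366679) = 231*(100 + 8/23)/(-1 + 231*(8/23)) + 366679 = 231*(2308/23)/(-1 + 1848/23) + 366679 = 231*(2308/23)/(1825/23) + 366679 = 231*(23/1825)*(2308/23) + 366679 = 533148/1825 + 366679 = 669722323/1825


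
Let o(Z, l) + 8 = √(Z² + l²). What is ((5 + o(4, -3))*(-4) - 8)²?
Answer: 256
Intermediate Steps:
o(Z, l) = -8 + √(Z² + l²)
((5 + o(4, -3))*(-4) - 8)² = ((5 + (-8 + √(4² + (-3)²)))*(-4) - 8)² = ((5 + (-8 + √(16 + 9)))*(-4) - 8)² = ((5 + (-8 + √25))*(-4) - 8)² = ((5 + (-8 + 5))*(-4) - 8)² = ((5 - 3)*(-4) - 8)² = (2*(-4) - 8)² = (-8 - 8)² = (-16)² = 256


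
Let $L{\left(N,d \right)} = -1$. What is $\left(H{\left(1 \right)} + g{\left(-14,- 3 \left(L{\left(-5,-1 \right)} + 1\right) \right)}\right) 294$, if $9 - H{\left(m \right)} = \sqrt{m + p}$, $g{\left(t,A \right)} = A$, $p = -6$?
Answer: $2646 - 294 i \sqrt{5} \approx 2646.0 - 657.4 i$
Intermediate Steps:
$H{\left(m \right)} = 9 - \sqrt{-6 + m}$ ($H{\left(m \right)} = 9 - \sqrt{m - 6} = 9 - \sqrt{-6 + m}$)
$\left(H{\left(1 \right)} + g{\left(-14,- 3 \left(L{\left(-5,-1 \right)} + 1\right) \right)}\right) 294 = \left(\left(9 - \sqrt{-6 + 1}\right) - 3 \left(-1 + 1\right)\right) 294 = \left(\left(9 - \sqrt{-5}\right) - 0\right) 294 = \left(\left(9 - i \sqrt{5}\right) + 0\right) 294 = \left(9 - i \sqrt{5}\right) 294 = 2646 - 294 i \sqrt{5}$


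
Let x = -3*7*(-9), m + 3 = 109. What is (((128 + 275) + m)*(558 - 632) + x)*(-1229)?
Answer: 46059233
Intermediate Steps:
m = 106 (m = -3 + 109 = 106)
x = 189 (x = -21*(-9) = 189)
(((128 + 275) + m)*(558 - 632) + x)*(-1229) = (((128 + 275) + 106)*(558 - 632) + 189)*(-1229) = ((403 + 106)*(-74) + 189)*(-1229) = (509*(-74) + 189)*(-1229) = (-37666 + 189)*(-1229) = -37477*(-1229) = 46059233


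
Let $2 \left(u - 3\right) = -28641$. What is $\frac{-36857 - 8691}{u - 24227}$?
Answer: $\frac{91096}{77089} \approx 1.1817$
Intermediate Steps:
$u = - \frac{28635}{2}$ ($u = 3 + \frac{1}{2} \left(-28641\right) = 3 - \frac{28641}{2} = - \frac{28635}{2} \approx -14318.0$)
$\frac{-36857 - 8691}{u - 24227} = \frac{-36857 - 8691}{- \frac{28635}{2} - 24227} = - \frac{45548}{- \frac{77089}{2}} = \left(-45548\right) \left(- \frac{2}{77089}\right) = \frac{91096}{77089}$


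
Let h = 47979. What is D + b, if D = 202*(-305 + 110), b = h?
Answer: 8589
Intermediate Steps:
b = 47979
D = -39390 (D = 202*(-195) = -39390)
D + b = -39390 + 47979 = 8589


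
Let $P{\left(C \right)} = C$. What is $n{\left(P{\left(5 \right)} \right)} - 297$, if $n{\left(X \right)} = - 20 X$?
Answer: $-397$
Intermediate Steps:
$n{\left(P{\left(5 \right)} \right)} - 297 = \left(-20\right) 5 - 297 = -100 - 297 = -397$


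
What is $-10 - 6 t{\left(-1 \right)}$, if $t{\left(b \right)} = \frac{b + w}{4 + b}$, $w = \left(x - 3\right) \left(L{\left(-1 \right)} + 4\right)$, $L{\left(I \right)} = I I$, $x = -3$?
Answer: $52$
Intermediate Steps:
$L{\left(I \right)} = I^{2}$
$w = -30$ ($w = \left(-3 - 3\right) \left(\left(-1\right)^{2} + 4\right) = - 6 \left(1 + 4\right) = \left(-6\right) 5 = -30$)
$t{\left(b \right)} = \frac{-30 + b}{4 + b}$ ($t{\left(b \right)} = \frac{b - 30}{4 + b} = \frac{-30 + b}{4 + b}$)
$-10 - 6 t{\left(-1 \right)} = -10 - 6 \frac{-30 - 1}{4 - 1} = -10 - 6 \cdot \frac{1}{3} \left(-31\right) = -10 - -62 = -10 + 62 = 52$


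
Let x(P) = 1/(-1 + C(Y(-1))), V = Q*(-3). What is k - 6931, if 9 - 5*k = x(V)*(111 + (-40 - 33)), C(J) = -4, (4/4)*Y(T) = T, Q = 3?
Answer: -173192/25 ≈ -6927.7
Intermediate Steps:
Y(T) = T
V = -9 (V = 3*(-3) = -9)
x(P) = -⅕ (x(P) = 1/(-1 - 4) = 1/(-5) = -⅕)
k = 83/25 (k = 9/5 - (-1)*(111 + (-40 - 33))/25 = 9/5 - (-1)*(111 - 73)/25 = 9/5 - (-1)*38/25 = 9/5 - ⅕*(-38/5) = 9/5 + 38/25 = 83/25 ≈ 3.3200)
k - 6931 = 83/25 - 6931 = -173192/25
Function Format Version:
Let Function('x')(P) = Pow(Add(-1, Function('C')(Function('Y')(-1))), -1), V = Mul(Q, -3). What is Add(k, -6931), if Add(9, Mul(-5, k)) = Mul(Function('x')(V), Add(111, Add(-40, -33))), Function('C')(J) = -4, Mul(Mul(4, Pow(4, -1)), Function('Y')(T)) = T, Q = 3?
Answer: Rational(-173192, 25) ≈ -6927.7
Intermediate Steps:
Function('Y')(T) = T
V = -9 (V = Mul(3, -3) = -9)
Function('x')(P) = Rational(-1, 5) (Function('x')(P) = Pow(Add(-1, -4), -1) = Pow(-5, -1) = Rational(-1, 5))
k = Rational(83, 25) (k = Add(Rational(9, 5), Mul(Rational(-1, 5), Mul(Rational(-1, 5), Add(111, Add(-40, -33))))) = Add(Rational(9, 5), Mul(Rational(-1, 5), Mul(Rational(-1, 5), Add(111, -73)))) = Add(Rational(9, 5), Mul(Rational(-1, 5), Mul(Rational(-1, 5), 38))) = Add(Rational(9, 5), Mul(Rational(-1, 5), Rational(-38, 5))) = Add(Rational(9, 5), Rational(38, 25)) = Rational(83, 25) ≈ 3.3200)
Add(k, -6931) = Add(Rational(83, 25), -6931) = Rational(-173192, 25)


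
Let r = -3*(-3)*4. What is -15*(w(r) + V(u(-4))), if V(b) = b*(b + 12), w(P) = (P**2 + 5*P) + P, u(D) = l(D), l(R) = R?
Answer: -22200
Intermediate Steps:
u(D) = D
r = 36 (r = 9*4 = 36)
w(P) = P**2 + 6*P
V(b) = b*(12 + b)
-15*(w(r) + V(u(-4))) = -15*(36*(6 + 36) - 4*(12 - 4)) = -15*(36*42 - 4*8) = -15*(1512 - 32) = -15*1480 = -22200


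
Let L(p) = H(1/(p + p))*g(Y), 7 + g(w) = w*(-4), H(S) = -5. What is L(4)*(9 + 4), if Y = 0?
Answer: 455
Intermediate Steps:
g(w) = -7 - 4*w (g(w) = -7 + w*(-4) = -7 - 4*w)
L(p) = 35 (L(p) = -5*(-7 - 4*0) = -5*(-7 + 0) = -5*(-7) = 35)
L(4)*(9 + 4) = 35*(9 + 4) = 35*13 = 455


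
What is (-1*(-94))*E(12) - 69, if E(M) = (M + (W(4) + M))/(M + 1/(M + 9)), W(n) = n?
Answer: 37815/253 ≈ 149.47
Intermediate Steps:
E(M) = (4 + 2*M)/(M + 1/(9 + M)) (E(M) = (M + (4 + M))/(M + 1/(M + 9)) = (4 + 2*M)/(M + 1/(9 + M)))
(-1*(-94))*E(12) - 69 = (-1*(-94))*(2*(18 + 12² + 11*12)/(1 + 12² + 9*12)) - 69 = 94*(2*(18 + 144 + 132)/(1 + 144 + 108)) - 69 = 94*(2*294/253) - 69 = 94*(2*(1/253)*294) - 69 = 94*(588/253) - 69 = 55272/253 - 69 = 37815/253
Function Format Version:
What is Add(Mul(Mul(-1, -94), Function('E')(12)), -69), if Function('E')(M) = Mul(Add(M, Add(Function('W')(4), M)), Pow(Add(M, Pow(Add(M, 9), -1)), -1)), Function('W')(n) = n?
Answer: Rational(37815, 253) ≈ 149.47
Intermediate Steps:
Function('E')(M) = Mul(Pow(Add(M, Pow(Add(9, M), -1)), -1), Add(4, Mul(2, M))) (Function('E')(M) = Mul(Add(M, Add(4, M)), Pow(Add(M, Pow(Add(M, 9), -1)), -1)) = Mul(Add(4, Mul(2, M)), Pow(Add(M, Pow(Add(9, M), -1)), -1)) = Mul(Pow(Add(M, Pow(Add(9, M), -1)), -1), Add(4, Mul(2, M))))
Add(Mul(Mul(-1, -94), Function('E')(12)), -69) = Add(Mul(Mul(-1, -94), Mul(2, Pow(Add(1, Pow(12, 2), Mul(9, 12)), -1), Add(18, Pow(12, 2), Mul(11, 12)))), -69) = Add(Mul(94, Mul(2, Pow(Add(1, 144, 108), -1), Add(18, 144, 132))), -69) = Add(Mul(94, Mul(2, Pow(253, -1), 294)), -69) = Add(Mul(94, Mul(2, Rational(1, 253), 294)), -69) = Add(Mul(94, Rational(588, 253)), -69) = Add(Rational(55272, 253), -69) = Rational(37815, 253)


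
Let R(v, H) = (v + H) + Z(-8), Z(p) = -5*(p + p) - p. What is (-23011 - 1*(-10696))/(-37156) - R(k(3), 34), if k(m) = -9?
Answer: -4186313/37156 ≈ -112.67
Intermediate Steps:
Z(p) = -11*p (Z(p) = -10*p - p = -11*p)
R(v, H) = 88 + H + v (R(v, H) = (v + H) - 11*(-8) = (H + v) + 88 = 88 + H + v)
(-23011 - 1*(-10696))/(-37156) - R(k(3), 34) = (-23011 - 1*(-10696))/(-37156) - (88 + 34 - 9) = (-23011 + 10696)*(-1/37156) - 1*113 = -12315*(-1/37156) - 113 = 12315/37156 - 113 = -4186313/37156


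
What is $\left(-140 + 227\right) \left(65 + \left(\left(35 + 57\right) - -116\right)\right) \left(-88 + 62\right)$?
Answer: $-617526$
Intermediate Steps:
$\left(-140 + 227\right) \left(65 + \left(\left(35 + 57\right) - -116\right)\right) \left(-88 + 62\right) = 87 \left(65 + \left(92 + 116\right)\right) \left(-26\right) = 87 \left(65 + 208\right) \left(-26\right) = 87 \cdot 273 \left(-26\right) = 87 \left(-7098\right) = -617526$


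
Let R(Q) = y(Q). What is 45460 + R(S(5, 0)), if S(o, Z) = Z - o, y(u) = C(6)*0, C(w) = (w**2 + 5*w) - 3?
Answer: 45460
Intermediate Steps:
C(w) = -3 + w**2 + 5*w
y(u) = 0 (y(u) = (-3 + 6**2 + 5*6)*0 = (-3 + 36 + 30)*0 = 63*0 = 0)
R(Q) = 0
45460 + R(S(5, 0)) = 45460 + 0 = 45460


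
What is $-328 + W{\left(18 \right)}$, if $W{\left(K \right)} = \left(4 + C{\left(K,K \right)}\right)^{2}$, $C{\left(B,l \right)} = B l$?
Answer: $107256$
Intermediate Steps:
$W{\left(K \right)} = \left(4 + K^{2}\right)^{2}$ ($W{\left(K \right)} = \left(4 + K K\right)^{2} = \left(4 + K^{2}\right)^{2}$)
$-328 + W{\left(18 \right)} = -328 + \left(4 + 18^{2}\right)^{2} = -328 + \left(4 + 324\right)^{2} = -328 + 328^{2} = -328 + 107584 = 107256$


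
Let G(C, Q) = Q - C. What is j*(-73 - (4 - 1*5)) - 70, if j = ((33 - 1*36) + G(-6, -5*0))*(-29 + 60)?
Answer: -6766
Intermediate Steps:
j = 93 (j = ((33 - 1*36) + (-5*0 - 1*(-6)))*(-29 + 60) = ((33 - 36) + (0 + 6))*31 = (-3 + 6)*31 = 3*31 = 93)
j*(-73 - (4 - 1*5)) - 70 = 93*(-73 - (4 - 1*5)) - 70 = 93*(-73 - (4 - 5)) - 70 = 93*(-73 - 1*(-1)) - 70 = 93*(-73 + 1) - 70 = 93*(-72) - 70 = -6696 - 70 = -6766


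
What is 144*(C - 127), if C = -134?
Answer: -37584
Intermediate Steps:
144*(C - 127) = 144*(-134 - 127) = 144*(-261) = -37584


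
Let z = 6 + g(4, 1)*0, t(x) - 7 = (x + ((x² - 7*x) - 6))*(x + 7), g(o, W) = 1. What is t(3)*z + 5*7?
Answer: -823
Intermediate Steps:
t(x) = 7 + (7 + x)*(-6 + x² - 6*x) (t(x) = 7 + (x + ((x² - 7*x) - 6))*(x + 7) = 7 + (x + (-6 + x² - 7*x))*(7 + x) = 7 + (-6 + x² - 6*x)*(7 + x) = 7 + (7 + x)*(-6 + x² - 6*x))
z = 6 (z = 6 + 1*0 = 6 + 0 = 6)
t(3)*z + 5*7 = (-35 + 3² + 3³ - 48*3)*6 + 5*7 = (-35 + 9 + 27 - 144)*6 + 35 = -143*6 + 35 = -858 + 35 = -823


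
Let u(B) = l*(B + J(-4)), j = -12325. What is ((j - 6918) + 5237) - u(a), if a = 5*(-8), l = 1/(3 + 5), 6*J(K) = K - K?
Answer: -14001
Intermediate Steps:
J(K) = 0 (J(K) = (K - K)/6 = (1/6)*0 = 0)
l = 1/8 ≈ 0.12500
a = -40
u(B) = B/8 (u(B) = (B + 0)/8 = B/8)
((j - 6918) + 5237) - u(a) = ((-12325 - 6918) + 5237) - (-40)/8 = (-19243 + 5237) - 1*(-5) = -14006 + 5 = -14001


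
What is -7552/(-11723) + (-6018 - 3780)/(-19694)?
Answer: 131795521/115436381 ≈ 1.1417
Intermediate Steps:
-7552/(-11723) + (-6018 - 3780)/(-19694) = -7552*(-1/11723) - 9798*(-1/19694) = 7552/11723 + 4899/9847 = 131795521/115436381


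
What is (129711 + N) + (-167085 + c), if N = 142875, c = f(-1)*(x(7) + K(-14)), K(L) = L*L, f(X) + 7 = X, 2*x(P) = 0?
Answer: 103933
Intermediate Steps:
x(P) = 0 (x(P) = (½)*0 = 0)
f(X) = -7 + X
K(L) = L²
c = -1568 (c = (-7 - 1)*(0 + (-14)²) = -8*(0 + 196) = -8*196 = -1568)
(129711 + N) + (-167085 + c) = (129711 + 142875) + (-167085 - 1568) = 272586 - 168653 = 103933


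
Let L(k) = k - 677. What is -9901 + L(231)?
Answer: -10347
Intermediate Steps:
L(k) = -677 + k
-9901 + L(231) = -9901 + (-677 + 231) = -9901 - 446 = -10347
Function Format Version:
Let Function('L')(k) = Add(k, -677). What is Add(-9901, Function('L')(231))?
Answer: -10347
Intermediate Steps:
Function('L')(k) = Add(-677, k)
Add(-9901, Function('L')(231)) = Add(-9901, Add(-677, 231)) = Add(-9901, -446) = -10347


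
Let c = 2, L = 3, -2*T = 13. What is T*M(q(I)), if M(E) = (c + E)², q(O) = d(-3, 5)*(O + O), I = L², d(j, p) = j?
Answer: -17576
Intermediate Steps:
T = -13/2 (T = -½*13 = -13/2 ≈ -6.5000)
I = 9 (I = 3² = 9)
q(O) = -6*O (q(O) = -3*(O + O) = -6*O)
M(E) = (2 + E)²
T*M(q(I)) = -13*(2 - 6*9)²/2 = -13*(2 - 54)²/2 = -13/2*(-52)² = -13/2*2704 = -17576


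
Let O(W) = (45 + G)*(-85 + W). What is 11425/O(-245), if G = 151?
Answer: -2285/12936 ≈ -0.17664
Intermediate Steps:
O(W) = -16660 + 196*W (O(W) = (45 + 151)*(-85 + W) = 196*(-85 + W) = -16660 + 196*W)
11425/O(-245) = 11425/(-16660 + 196*(-245)) = 11425/(-16660 - 48020) = 11425/(-64680) = 11425*(-1/64680) = -2285/12936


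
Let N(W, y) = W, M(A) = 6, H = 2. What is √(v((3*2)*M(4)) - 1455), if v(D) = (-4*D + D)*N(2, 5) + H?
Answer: I*√1669 ≈ 40.853*I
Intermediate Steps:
v(D) = 2 - 6*D (v(D) = (-4*D + D)*2 + 2 = -3*D*2 + 2 = -6*D + 2 = 2 - 6*D)
√(v((3*2)*M(4)) - 1455) = √((2 - 6*3*2*6) - 1455) = √((2 - 36*6) - 1455) = √((2 - 6*36) - 1455) = √((2 - 216) - 1455) = √(-214 - 1455) = √(-1669) = I*√1669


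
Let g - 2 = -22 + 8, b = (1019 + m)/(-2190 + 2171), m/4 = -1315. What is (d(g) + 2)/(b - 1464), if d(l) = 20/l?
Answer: -19/70725 ≈ -0.00026865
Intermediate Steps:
m = -5260 (m = 4*(-1315) = -5260)
b = 4241/19 (b = (1019 - 5260)/(-2190 + 2171) = -4241/(-19) = -4241*(-1/19) = 4241/19 ≈ 223.21)
g = -12 (g = 2 + (-22 + 8) = 2 - 14 = -12)
(d(g) + 2)/(b - 1464) = (20/(-12) + 2)/(4241/19 - 1464) = (20*(-1/12) + 2)/(-23575/19) = (-5/3 + 2)*(-19/23575) = (1/3)*(-19/23575) = -19/70725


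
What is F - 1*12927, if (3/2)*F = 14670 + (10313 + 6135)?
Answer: 23455/3 ≈ 7818.3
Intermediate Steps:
F = 62236/3 (F = 2*(14670 + (10313 + 6135))/3 = 2*(14670 + 16448)/3 = (2/3)*31118 = 62236/3 ≈ 20745.)
F - 1*12927 = 62236/3 - 1*12927 = 62236/3 - 12927 = 23455/3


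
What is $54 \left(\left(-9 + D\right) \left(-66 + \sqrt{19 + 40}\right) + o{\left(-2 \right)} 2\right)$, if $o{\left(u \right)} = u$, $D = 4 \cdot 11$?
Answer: $-124956 + 1890 \sqrt{59} \approx -1.1044 \cdot 10^{5}$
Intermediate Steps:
$D = 44$
$54 \left(\left(-9 + D\right) \left(-66 + \sqrt{19 + 40}\right) + o{\left(-2 \right)} 2\right) = 54 \left(\left(-9 + 44\right) \left(-66 + \sqrt{19 + 40}\right) - 4\right) = 54 \left(35 \left(-66 + \sqrt{59}\right) - 4\right) = 54 \left(\left(-2310 + 35 \sqrt{59}\right) - 4\right) = 54 \left(-2314 + 35 \sqrt{59}\right) = -124956 + 1890 \sqrt{59}$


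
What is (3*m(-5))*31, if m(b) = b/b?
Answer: 93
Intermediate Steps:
m(b) = 1
(3*m(-5))*31 = (3*1)*31 = 3*31 = 93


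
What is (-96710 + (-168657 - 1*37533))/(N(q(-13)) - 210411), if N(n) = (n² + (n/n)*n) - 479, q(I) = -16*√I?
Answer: 16221658050/11472338713 - 1211600*I*√13/11472338713 ≈ 1.414 - 0.00038078*I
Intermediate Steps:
N(n) = -479 + n + n² (N(n) = (n² + 1*n) - 479 = (n² + n) - 479 = (n + n²) - 479 = -479 + n + n²)
(-96710 + (-168657 - 1*37533))/(N(q(-13)) - 210411) = (-96710 + (-168657 - 1*37533))/((-479 - 16*I*√13 + (-16*I*√13)²) - 210411) = (-96710 + (-168657 - 37533))/((-479 - 16*I*√13 + (-16*I*√13)²) - 210411) = (-96710 - 206190)/((-479 - 16*I*√13 + (-16*I*√13)²) - 210411) = -302900/((-479 - 16*I*√13 - 3328) - 210411) = -302900/((-3807 - 16*I*√13) - 210411) = -302900/(-214218 - 16*I*√13)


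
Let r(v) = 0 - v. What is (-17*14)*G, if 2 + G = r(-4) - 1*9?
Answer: 1666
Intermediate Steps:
r(v) = -v
G = -7 (G = -2 + (-1*(-4) - 1*9) = -2 + (4 - 9) = -2 - 5 = -7)
(-17*14)*G = -17*14*(-7) = -238*(-7) = 1666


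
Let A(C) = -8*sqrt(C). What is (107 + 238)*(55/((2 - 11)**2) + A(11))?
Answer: 6325/27 - 2760*sqrt(11) ≈ -8919.6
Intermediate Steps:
(107 + 238)*(55/((2 - 11)**2) + A(11)) = (107 + 238)*(55/((2 - 11)**2) - 8*sqrt(11)) = 345*(55/((-9)**2) - 8*sqrt(11)) = 345*(55/81 - 8*sqrt(11)) = 6325/27 - 2760*sqrt(11)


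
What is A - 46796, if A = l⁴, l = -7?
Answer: -44395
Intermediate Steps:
A = 2401 (A = (-7)⁴ = 2401)
A - 46796 = 2401 - 46796 = -44395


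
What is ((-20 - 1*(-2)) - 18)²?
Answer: 1296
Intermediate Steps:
((-20 - 1*(-2)) - 18)² = ((-20 + 2) - 18)² = (-18 - 18)² = (-36)² = 1296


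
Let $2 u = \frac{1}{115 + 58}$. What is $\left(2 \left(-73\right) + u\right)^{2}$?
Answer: $\frac{2551765225}{119716} \approx 21315.0$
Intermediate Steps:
$u = \frac{1}{346}$ ($u = \frac{1}{2 \left(115 + 58\right)} = \frac{1}{2 \cdot 173} = \frac{1}{2} \cdot \frac{1}{173} = \frac{1}{346} \approx 0.0028902$)
$\left(2 \left(-73\right) + u\right)^{2} = \left(2 \left(-73\right) + \frac{1}{346}\right)^{2} = \left(-146 + \frac{1}{346}\right)^{2} = \left(- \frac{50515}{346}\right)^{2} = \frac{2551765225}{119716}$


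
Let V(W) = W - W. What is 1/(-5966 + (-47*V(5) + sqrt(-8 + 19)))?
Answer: -5966/35593145 - sqrt(11)/35593145 ≈ -0.00016771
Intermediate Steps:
V(W) = 0
1/(-5966 + (-47*V(5) + sqrt(-8 + 19))) = 1/(-5966 + (-47*0 + sqrt(-8 + 19))) = 1/(-5966 + (0 + sqrt(11))) = 1/(-5966 + sqrt(11))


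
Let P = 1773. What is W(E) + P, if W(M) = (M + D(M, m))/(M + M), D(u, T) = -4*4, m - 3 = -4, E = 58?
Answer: 102855/58 ≈ 1773.4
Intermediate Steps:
m = -1 (m = 3 - 4 = -1)
D(u, T) = -16
W(M) = (-16 + M)/(2*M) (W(M) = (M - 16)/(M + M) = (-16 + M)/((2*M)) = (-16 + M)*(1/(2*M)) = (-16 + M)/(2*M))
W(E) + P = (1/2)*(-16 + 58)/58 + 1773 = (1/2)*(1/58)*42 + 1773 = 21/58 + 1773 = 102855/58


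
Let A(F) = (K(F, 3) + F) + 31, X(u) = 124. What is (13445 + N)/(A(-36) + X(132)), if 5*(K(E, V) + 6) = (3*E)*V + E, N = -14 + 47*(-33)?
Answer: 11880/41 ≈ 289.76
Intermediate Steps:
N = -1565 (N = -14 - 1551 = -1565)
K(E, V) = -6 + E/5 + 3*E*V/5 (K(E, V) = -6 + ((3*E)*V + E)/5 = -6 + (3*E*V + E)/5 = -6 + (E + 3*E*V)/5 = -6 + (E/5 + 3*E*V/5) = -6 + E/5 + 3*E*V/5)
A(F) = 25 + 3*F (A(F) = ((-6 + F/5 + (⅗)*F*3) + F) + 31 = ((-6 + F/5 + 9*F/5) + F) + 31 = ((-6 + 2*F) + F) + 31 = (-6 + 3*F) + 31 = 25 + 3*F)
(13445 + N)/(A(-36) + X(132)) = (13445 - 1565)/((25 + 3*(-36)) + 124) = 11880/((25 - 108) + 124) = 11880/(-83 + 124) = 11880/41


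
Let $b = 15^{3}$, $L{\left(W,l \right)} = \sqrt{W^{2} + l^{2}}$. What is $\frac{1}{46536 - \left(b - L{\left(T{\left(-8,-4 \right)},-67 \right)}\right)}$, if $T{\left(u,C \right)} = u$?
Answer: $\frac{43161}{1862867368} - \frac{\sqrt{4553}}{1862867368} \approx 2.3133 \cdot 10^{-5}$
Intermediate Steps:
$b = 3375$
$\frac{1}{46536 - \left(b - L{\left(T{\left(-8,-4 \right)},-67 \right)}\right)} = \frac{1}{46536 + \left(\sqrt{\left(-8\right)^{2} + \left(-67\right)^{2}} - 3375\right)} = \frac{1}{46536 - \left(3375 - \sqrt{64 + 4489}\right)} = \frac{1}{46536 - \left(3375 - \sqrt{4553}\right)} = \frac{1}{43161 + \sqrt{4553}}$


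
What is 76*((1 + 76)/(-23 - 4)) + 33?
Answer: -4961/27 ≈ -183.74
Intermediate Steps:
76*((1 + 76)/(-23 - 4)) + 33 = 76*(77/(-27)) + 33 = 76*(77*(-1/27)) + 33 = 76*(-77/27) + 33 = -5852/27 + 33 = -4961/27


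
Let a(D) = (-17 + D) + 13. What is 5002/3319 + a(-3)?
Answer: -18231/3319 ≈ -5.4929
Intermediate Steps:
a(D) = -4 + D
5002/3319 + a(-3) = 5002/3319 + (-4 - 3) = 5002*(1/3319) - 7 = 5002/3319 - 7 = -18231/3319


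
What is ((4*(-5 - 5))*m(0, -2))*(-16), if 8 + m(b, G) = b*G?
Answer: -5120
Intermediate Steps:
m(b, G) = -8 + G*b (m(b, G) = -8 + b*G = -8 + G*b)
((4*(-5 - 5))*m(0, -2))*(-16) = ((4*(-5 - 5))*(-8 - 2*0))*(-16) = ((4*(-10))*(-8 + 0))*(-16) = -40*(-8)*(-16) = 320*(-16) = -5120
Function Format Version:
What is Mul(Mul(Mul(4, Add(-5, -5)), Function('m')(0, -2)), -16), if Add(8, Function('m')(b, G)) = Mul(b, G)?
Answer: -5120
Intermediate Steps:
Function('m')(b, G) = Add(-8, Mul(G, b)) (Function('m')(b, G) = Add(-8, Mul(b, G)) = Add(-8, Mul(G, b)))
Mul(Mul(Mul(4, Add(-5, -5)), Function('m')(0, -2)), -16) = Mul(Mul(Mul(4, Add(-5, -5)), Add(-8, Mul(-2, 0))), -16) = Mul(Mul(Mul(4, -10), Add(-8, 0)), -16) = Mul(Mul(-40, -8), -16) = Mul(320, -16) = -5120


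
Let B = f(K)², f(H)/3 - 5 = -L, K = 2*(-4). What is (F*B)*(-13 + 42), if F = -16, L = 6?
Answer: -4176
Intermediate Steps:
K = -8
f(H) = -3 (f(H) = 15 + 3*(-1*6) = 15 + 3*(-6) = 15 - 18 = -3)
B = 9 (B = (-3)² = 9)
(F*B)*(-13 + 42) = (-16*9)*(-13 + 42) = -144*29 = -4176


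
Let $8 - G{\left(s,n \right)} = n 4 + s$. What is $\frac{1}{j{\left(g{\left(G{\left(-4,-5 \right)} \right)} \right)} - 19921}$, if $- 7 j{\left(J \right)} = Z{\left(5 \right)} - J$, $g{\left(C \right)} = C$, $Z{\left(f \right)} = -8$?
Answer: $- \frac{7}{139407} \approx -5.0213 \cdot 10^{-5}$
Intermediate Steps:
$G{\left(s,n \right)} = 8 - s - 4 n$ ($G{\left(s,n \right)} = 8 - \left(n 4 + s\right) = 8 - \left(4 n + s\right) = 8 - \left(s + 4 n\right) = 8 - s - 4 n$)
$j{\left(J \right)} = \frac{8}{7} + \frac{J}{7}$ ($j{\left(J \right)} = - \frac{-8 - J}{7} = \frac{8}{7} + \frac{J}{7}$)
$\frac{1}{j{\left(g{\left(G{\left(-4,-5 \right)} \right)} \right)} - 19921} = \frac{1}{\left(\frac{8}{7} + \frac{8 - -4 - -20}{7}\right) - 19921} = \frac{1}{\left(\frac{8}{7} + \frac{8 + 4 + 20}{7}\right) - 19921} = \frac{1}{\left(\frac{8}{7} + \frac{1}{7} \cdot 32\right) - 19921} = \frac{1}{\left(\frac{8}{7} + \frac{32}{7}\right) - 19921} = \frac{1}{\frac{40}{7} - 19921} = \frac{1}{- \frac{139407}{7}} = - \frac{7}{139407}$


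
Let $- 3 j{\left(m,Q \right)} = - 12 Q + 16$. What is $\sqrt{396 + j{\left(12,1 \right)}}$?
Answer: $\frac{4 \sqrt{222}}{3} \approx 19.866$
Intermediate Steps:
$j{\left(m,Q \right)} = - \frac{16}{3} + 4 Q$ ($j{\left(m,Q \right)} = - \frac{- 12 Q + 16}{3} = - \frac{16 - 12 Q}{3} = - \frac{16}{3} + 4 Q$)
$\sqrt{396 + j{\left(12,1 \right)}} = \sqrt{396 + \left(- \frac{16}{3} + 4 \cdot 1\right)} = \sqrt{396 + \left(- \frac{16}{3} + 4\right)} = \sqrt{396 - \frac{4}{3}} = \sqrt{\frac{1184}{3}} = \frac{4 \sqrt{222}}{3}$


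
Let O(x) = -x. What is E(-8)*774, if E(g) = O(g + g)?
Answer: 12384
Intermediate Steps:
E(g) = -2*g (E(g) = -(g + g) = -2*g)
E(-8)*774 = -2*(-8)*774 = 16*774 = 12384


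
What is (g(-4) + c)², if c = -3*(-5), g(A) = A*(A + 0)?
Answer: 961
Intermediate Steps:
g(A) = A² (g(A) = A*A = A²)
c = 15
(g(-4) + c)² = ((-4)² + 15)² = (16 + 15)² = 31² = 961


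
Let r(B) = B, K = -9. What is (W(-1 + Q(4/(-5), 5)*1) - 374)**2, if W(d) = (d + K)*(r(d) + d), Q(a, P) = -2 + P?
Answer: 161604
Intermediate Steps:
W(d) = 2*d*(-9 + d) (W(d) = (d - 9)*(d + d) = (-9 + d)*(2*d) = 2*d*(-9 + d))
(W(-1 + Q(4/(-5), 5)*1) - 374)**2 = (2*(-1 + (-2 + 5)*1)*(-9 + (-1 + (-2 + 5)*1)) - 374)**2 = (2*(-1 + 3*1)*(-9 + (-1 + 3*1)) - 374)**2 = (2*(-1 + 3)*(-9 + (-1 + 3)) - 374)**2 = (2*2*(-9 + 2) - 374)**2 = (2*2*(-7) - 374)**2 = (-28 - 374)**2 = (-402)**2 = 161604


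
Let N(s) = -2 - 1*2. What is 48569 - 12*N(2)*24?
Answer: 49721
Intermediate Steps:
N(s) = -4 (N(s) = -2 - 2 = -4)
48569 - 12*N(2)*24 = 48569 - 12*(-4)*24 = 48569 - (-48)*24 = 48569 - 1*(-1152) = 48569 + 1152 = 49721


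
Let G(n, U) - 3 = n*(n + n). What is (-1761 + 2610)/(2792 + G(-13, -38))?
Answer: 849/3133 ≈ 0.27099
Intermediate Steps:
G(n, U) = 3 + 2*n² (G(n, U) = 3 + n*(n + n) = 3 + n*(2*n) = 3 + 2*n²)
(-1761 + 2610)/(2792 + G(-13, -38)) = (-1761 + 2610)/(2792 + (3 + 2*(-13)²)) = 849/(2792 + (3 + 2*169)) = 849/(2792 + (3 + 338)) = 849/(2792 + 341) = 849/3133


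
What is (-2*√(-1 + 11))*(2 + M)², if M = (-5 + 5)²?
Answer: -8*√10 ≈ -25.298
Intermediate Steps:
M = 0 (M = 0² = 0)
(-2*√(-1 + 11))*(2 + M)² = (-2*√(-1 + 11))*(2 + 0)² = -2*√10*2² = -2*√10*4 = -8*√10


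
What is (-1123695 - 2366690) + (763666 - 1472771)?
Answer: -4199490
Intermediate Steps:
(-1123695 - 2366690) + (763666 - 1472771) = -3490385 - 709105 = -4199490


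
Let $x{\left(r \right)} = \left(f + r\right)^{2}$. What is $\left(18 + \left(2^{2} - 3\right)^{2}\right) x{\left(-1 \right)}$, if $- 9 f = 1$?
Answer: $\frac{1900}{81} \approx 23.457$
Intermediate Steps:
$f = - \frac{1}{9}$ ($f = \left(- \frac{1}{9}\right) 1 = - \frac{1}{9} \approx -0.11111$)
$x{\left(r \right)} = \left(- \frac{1}{9} + r\right)^{2}$
$\left(18 + \left(2^{2} - 3\right)^{2}\right) x{\left(-1 \right)} = \left(18 + \left(2^{2} - 3\right)^{2}\right) \frac{\left(-1 + 9 \left(-1\right)\right)^{2}}{81} = \left(18 + \left(4 - 3\right)^{2}\right) \frac{\left(-1 - 9\right)^{2}}{81} = \left(18 + 1^{2}\right) \frac{\left(-10\right)^{2}}{81} = \left(18 + 1\right) \frac{1}{81} \cdot 100 = 19 \cdot \frac{100}{81} = \frac{1900}{81}$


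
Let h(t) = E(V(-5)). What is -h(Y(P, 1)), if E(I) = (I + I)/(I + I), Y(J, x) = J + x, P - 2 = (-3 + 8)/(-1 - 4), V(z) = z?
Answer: -1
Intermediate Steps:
P = 1 (P = 2 + (-3 + 8)/(-1 - 4) = 2 + 5/(-5) = 2 + 5*(-⅕) = 2 - 1 = 1)
E(I) = 1 (E(I) = (2*I)/((2*I)) = (2*I)*(1/(2*I)) = 1)
h(t) = 1
-h(Y(P, 1)) = -1*1 = -1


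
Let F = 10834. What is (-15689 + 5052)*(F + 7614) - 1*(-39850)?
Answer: -196191526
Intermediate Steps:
(-15689 + 5052)*(F + 7614) - 1*(-39850) = (-15689 + 5052)*(10834 + 7614) - 1*(-39850) = -10637*18448 + 39850 = -196231376 + 39850 = -196191526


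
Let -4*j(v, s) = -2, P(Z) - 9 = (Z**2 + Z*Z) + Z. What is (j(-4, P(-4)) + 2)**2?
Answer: 25/4 ≈ 6.2500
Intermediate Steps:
P(Z) = 9 + Z + 2*Z**2 (P(Z) = 9 + ((Z**2 + Z*Z) + Z) = 9 + ((Z**2 + Z**2) + Z) = 9 + (2*Z**2 + Z) = 9 + (Z + 2*Z**2) = 9 + Z + 2*Z**2)
j(v, s) = 1/2 (j(v, s) = -1/4*(-2) = 1/2)
(j(-4, P(-4)) + 2)**2 = (1/2 + 2)**2 = (5/2)**2 = 25/4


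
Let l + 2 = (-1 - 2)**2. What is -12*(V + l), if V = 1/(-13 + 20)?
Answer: -600/7 ≈ -85.714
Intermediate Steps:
l = 7 (l = -2 + (-1 - 2)**2 = -2 + (-3)**2 = -2 + 9 = 7)
V = 1/7 ≈ 0.14286
-12*(V + l) = -12*(1/7 + 7) = -12*50/7 = -600/7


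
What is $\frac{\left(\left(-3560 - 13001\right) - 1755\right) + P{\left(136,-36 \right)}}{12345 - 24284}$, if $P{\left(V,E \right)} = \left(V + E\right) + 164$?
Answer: $\frac{18052}{11939} \approx 1.512$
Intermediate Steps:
$P{\left(V,E \right)} = 164 + E + V$ ($P{\left(V,E \right)} = \left(E + V\right) + 164 = 164 + E + V$)
$\frac{\left(\left(-3560 - 13001\right) - 1755\right) + P{\left(136,-36 \right)}}{12345 - 24284} = \frac{\left(\left(-3560 - 13001\right) - 1755\right) + \left(164 - 36 + 136\right)}{12345 - 24284} = \frac{\left(-16561 - 1755\right) + 264}{-11939} = \left(-18316 + 264\right) \left(- \frac{1}{11939}\right) = \left(-18052\right) \left(- \frac{1}{11939}\right) = \frac{18052}{11939}$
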